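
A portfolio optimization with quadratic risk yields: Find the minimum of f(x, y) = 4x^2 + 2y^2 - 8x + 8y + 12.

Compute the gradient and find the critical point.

f(x,y) = 4x^2 + 2y^2 - 8x + 8y + 12
df/dx = 8x + (-8) = 0  =>  x = 1
df/dy = 4y + (8) = 0  =>  y = -2
f(1, -2) = 4*(1)^2 + 2*(-2)^2 + -8*(1) + 8*(-2) + 12 = 0
Hessian is diagonal with entries 8, 4 > 0, so this is a minimum.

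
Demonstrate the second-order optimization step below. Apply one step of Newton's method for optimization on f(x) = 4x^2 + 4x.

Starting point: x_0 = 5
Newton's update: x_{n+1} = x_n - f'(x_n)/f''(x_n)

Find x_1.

f(x) = 4x^2 + 4x
f'(x) = 8x + (4), f''(x) = 8
Newton step: x_1 = x_0 - f'(x_0)/f''(x_0)
f'(5) = 44
x_1 = 5 - 44/8 = -1/2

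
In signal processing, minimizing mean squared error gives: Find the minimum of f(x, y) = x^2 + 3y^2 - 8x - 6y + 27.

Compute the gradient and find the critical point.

f(x,y) = x^2 + 3y^2 - 8x - 6y + 27
df/dx = 2x + (-8) = 0  =>  x = 4
df/dy = 6y + (-6) = 0  =>  y = 1
f(4, 1) = 1*(4)^2 + 3*(1)^2 + -8*(4) + -6*(1) + 27 = 8
Hessian is diagonal with entries 2, 6 > 0, so this is a minimum.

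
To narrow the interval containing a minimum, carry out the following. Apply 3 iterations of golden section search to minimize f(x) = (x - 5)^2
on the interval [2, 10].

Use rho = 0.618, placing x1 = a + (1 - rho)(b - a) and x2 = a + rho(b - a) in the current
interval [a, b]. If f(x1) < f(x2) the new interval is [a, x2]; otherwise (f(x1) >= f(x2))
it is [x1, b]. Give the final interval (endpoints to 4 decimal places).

Golden section search for min of f(x) = (x - 5)^2 on [2, 10].
Each step: x1 = a + (1 - rho)(b - a), x2 = a + rho(b - a); if f(x1) < f(x2) keep [a, x2], otherwise keep [x1, b].
Step 1: [2.0000, 10.0000], x1=5.0560 (f=0.0031), x2=6.9440 (f=3.7791); f(x1) < f(x2) => keep [2.0000, 6.9440]
Step 2: [2.0000, 6.9440], x1=3.8886 (f=1.2352), x2=5.0554 (f=0.0031); f(x1) > f(x2) => keep [3.8886, 6.9440]
Step 3: [3.8886, 6.9440], x1=5.0558 (f=0.0031), x2=5.7768 (f=0.6035); f(x1) < f(x2) => keep [3.8886, 5.7768]
Final interval: [3.8886, 5.7768]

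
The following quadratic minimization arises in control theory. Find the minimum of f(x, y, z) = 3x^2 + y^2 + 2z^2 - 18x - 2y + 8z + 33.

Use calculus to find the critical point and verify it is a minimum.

f(x,y,z) = 3x^2 + y^2 + 2z^2 - 18x - 2y + 8z + 33
df/dx = 6x + (-18) = 0 => x = 3
df/dy = 2y + (-2) = 0 => y = 1
df/dz = 4z + (8) = 0 => z = -2
f(3,1,-2) = 3*(3)^2 + 1*(1)^2 + 2*(-2)^2 + -18*(3) + -2*(1) + 8*(-2) + 33 = -3
Hessian is diagonal with entries 6, 2, 4 > 0, confirmed minimum.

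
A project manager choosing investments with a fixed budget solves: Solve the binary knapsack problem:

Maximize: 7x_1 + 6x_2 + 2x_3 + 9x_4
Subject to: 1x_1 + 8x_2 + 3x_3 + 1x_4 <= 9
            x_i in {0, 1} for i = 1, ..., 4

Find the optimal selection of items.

Items: item 1 (v=7, w=1), item 2 (v=6, w=8), item 3 (v=2, w=3), item 4 (v=9, w=1)
Capacity: 9
Checking all 16 subsets (w = total weight, v = total value):
  {}: w = 0, v = 0
  {1}: w = 1, v = 7
  {2}: w = 8, v = 6
  {3}: w = 3, v = 2
  {4}: w = 1, v = 9
  {1, 2}: w = 9, v = 13
  {1, 3}: w = 4, v = 9
  {1, 4}: w = 2, v = 16
  {2, 3}: w = 11 > 9, infeasible
  {2, 4}: w = 9, v = 15
  {3, 4}: w = 4, v = 11
  {1, 2, 3}: w = 12 > 9, infeasible
  {1, 2, 4}: w = 10 > 9, infeasible
  {1, 3, 4}: w = 5, v = 18
  {2, 3, 4}: w = 12 > 9, infeasible
  {1, 2, 3, 4}: w = 13 > 9, infeasible
Best feasible subset: items [1, 3, 4]
Total weight: 5 <= 9, total value: 18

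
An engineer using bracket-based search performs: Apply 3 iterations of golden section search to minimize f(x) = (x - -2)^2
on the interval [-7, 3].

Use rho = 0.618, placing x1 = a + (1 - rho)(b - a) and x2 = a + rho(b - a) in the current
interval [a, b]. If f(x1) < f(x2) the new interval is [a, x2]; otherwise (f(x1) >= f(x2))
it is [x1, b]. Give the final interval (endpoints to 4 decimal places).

Golden section search for min of f(x) = (x - -2)^2 on [-7, 3].
Each step: x1 = a + (1 - rho)(b - a), x2 = a + rho(b - a); if f(x1) < f(x2) keep [a, x2], otherwise keep [x1, b].
Step 1: [-7.0000, 3.0000], x1=-3.1800 (f=1.3924), x2=-0.8200 (f=1.3924); f(x1) = f(x2) (tie, not '<') => keep [-3.1800, 3.0000]
Step 2: [-3.1800, 3.0000], x1=-0.8192 (f=1.3942), x2=0.6392 (f=6.9656); f(x1) < f(x2) => keep [-3.1800, 0.6392]
Step 3: [-3.1800, 0.6392], x1=-1.7211 (f=0.0778), x2=-0.8197 (f=1.3931); f(x1) < f(x2) => keep [-3.1800, -0.8197]
Final interval: [-3.1800, -0.8197]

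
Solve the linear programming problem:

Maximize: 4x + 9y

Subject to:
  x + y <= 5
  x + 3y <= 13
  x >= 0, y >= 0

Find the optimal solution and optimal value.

Feasible vertices: (0, 0), (0, 13/3), (1, 4), (5, 0)
Objective 4x + 9y at each:
  (0, 0): 0
  (0, 13/3): 39
  (1, 4): 40
  (5, 0): 20
Maximum is 40 at (1, 4).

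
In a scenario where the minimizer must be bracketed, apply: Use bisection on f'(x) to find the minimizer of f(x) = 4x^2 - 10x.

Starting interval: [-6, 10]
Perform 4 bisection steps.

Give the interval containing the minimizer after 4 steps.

Finding critical point of f(x) = 4x^2 - 10x using bisection on f'(x) = 8x + -10.
f'(x) = 0 when x = 5/4.
Starting interval: [-6, 10]
Step 1: mid = 2, f'(mid) = 6, new interval = [-6, 2]
Step 2: mid = -2, f'(mid) = -26, new interval = [-2, 2]
Step 3: mid = 0, f'(mid) = -10, new interval = [0, 2]
Step 4: mid = 1, f'(mid) = -2, new interval = [1, 2]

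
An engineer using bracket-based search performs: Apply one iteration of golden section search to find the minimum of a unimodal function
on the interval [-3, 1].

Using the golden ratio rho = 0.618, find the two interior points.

Golden section search on [-3, 1].
Golden ratio rho = 0.618 (approx).
Interior points:
  x_1 = -3 + (1-0.618)*4 = -1.4720
  x_2 = -3 + 0.618*4 = -0.5280
Compare f(x_1) and f(x_2) to determine which subinterval to keep.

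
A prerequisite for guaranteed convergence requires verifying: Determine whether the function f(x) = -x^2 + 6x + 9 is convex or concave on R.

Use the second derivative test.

f(x) = -x^2 + 6x + 9
f'(x) = -2x + 6
f''(x) = -2
Since f''(x) = -2 < 0 for all x, f is concave on R.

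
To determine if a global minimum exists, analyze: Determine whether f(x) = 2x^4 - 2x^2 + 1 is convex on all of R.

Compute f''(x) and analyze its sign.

f(x) = 2x^4 - 2x^2 + 1
f'(x) = 8x^3 + -4x
f''(x) = 24x^2 + -4
f''(0) = -4 < 0, so not convex near x = 0
Therefore, f is not globally convex on R.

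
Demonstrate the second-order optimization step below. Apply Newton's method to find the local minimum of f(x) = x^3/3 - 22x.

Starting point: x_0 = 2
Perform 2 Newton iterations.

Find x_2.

f(x) = x^3/3 - 22x
f'(x) = x^2 - 22, f''(x) = 2x
Newton update: x_{n+1} = x_n - (x_n^2 - 22)/(2*x_n)
Step 1: x_0 = 2, f'=-18, f''=4, x_1 = 13/2
Step 2: x_1 = 13/2, f'=81/4, f''=13, x_2 = 257/52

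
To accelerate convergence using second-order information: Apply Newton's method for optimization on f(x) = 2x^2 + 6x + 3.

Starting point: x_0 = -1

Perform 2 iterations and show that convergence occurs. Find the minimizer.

f(x) = 2x^2 + 6x + 3, f'(x) = 4x + (6), f''(x) = 4
Step 1: f'(-1) = 2, x_1 = -1 - 2/4 = -3/2
Step 2: f'(-3/2) = 0, x_2 = -3/2 (converged)
Newton's method converges in 1 step for quadratics.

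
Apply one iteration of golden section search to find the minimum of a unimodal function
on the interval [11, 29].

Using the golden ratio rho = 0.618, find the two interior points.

Golden section search on [11, 29].
Golden ratio rho = 0.618 (approx).
Interior points:
  x_1 = 11 + (1-0.618)*18 = 17.8760
  x_2 = 11 + 0.618*18 = 22.1240
Compare f(x_1) and f(x_2) to determine which subinterval to keep.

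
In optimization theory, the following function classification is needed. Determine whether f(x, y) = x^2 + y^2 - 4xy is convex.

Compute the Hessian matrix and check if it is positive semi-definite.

f(x,y) = x^2 + y^2 - 4xy
Hessian H = [[2, -4], [-4, 2]]
trace(H) = 4, det(H) = -12
Eigenvalues: (4 +/- sqrt(64)) / 2 = 6, -2
Since not both eigenvalues positive, f is neither convex nor concave.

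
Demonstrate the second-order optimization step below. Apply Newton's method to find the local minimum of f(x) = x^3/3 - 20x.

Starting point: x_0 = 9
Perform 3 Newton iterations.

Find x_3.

f(x) = x^3/3 - 20x
f'(x) = x^2 - 20, f''(x) = 2x
Newton update: x_{n+1} = x_n - (x_n^2 - 20)/(2*x_n)
Step 1: x_0 = 9, f'=61, f''=18, x_1 = 101/18
Step 2: x_1 = 101/18, f'=3721/324, f''=101/9, x_2 = 16681/3636
Step 3: x_2 = 16681/3636, f'=13845841/13220496, f''=16681/1818, x_3 = 542665681/121304232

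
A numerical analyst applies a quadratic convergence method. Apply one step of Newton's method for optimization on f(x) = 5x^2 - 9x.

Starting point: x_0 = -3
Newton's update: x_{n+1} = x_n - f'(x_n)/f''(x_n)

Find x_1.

f(x) = 5x^2 - 9x
f'(x) = 10x + (-9), f''(x) = 10
Newton step: x_1 = x_0 - f'(x_0)/f''(x_0)
f'(-3) = -39
x_1 = -3 - -39/10 = 9/10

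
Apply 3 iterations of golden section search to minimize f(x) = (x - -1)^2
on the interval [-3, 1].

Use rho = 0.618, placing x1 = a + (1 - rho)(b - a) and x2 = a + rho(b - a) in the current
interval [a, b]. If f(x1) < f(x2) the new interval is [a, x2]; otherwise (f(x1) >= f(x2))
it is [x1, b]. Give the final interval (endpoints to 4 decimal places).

Golden section search for min of f(x) = (x - -1)^2 on [-3, 1].
Each step: x1 = a + (1 - rho)(b - a), x2 = a + rho(b - a); if f(x1) < f(x2) keep [a, x2], otherwise keep [x1, b].
Step 1: [-3.0000, 1.0000], x1=-1.4720 (f=0.2228), x2=-0.5280 (f=0.2228); f(x1) = f(x2) (tie, not '<') => keep [-1.4720, 1.0000]
Step 2: [-1.4720, 1.0000], x1=-0.5277 (f=0.2231), x2=0.0557 (f=1.1145); f(x1) < f(x2) => keep [-1.4720, 0.0557]
Step 3: [-1.4720, 0.0557], x1=-0.8884 (f=0.0125), x2=-0.5279 (f=0.2229); f(x1) < f(x2) => keep [-1.4720, -0.5279]
Final interval: [-1.4720, -0.5279]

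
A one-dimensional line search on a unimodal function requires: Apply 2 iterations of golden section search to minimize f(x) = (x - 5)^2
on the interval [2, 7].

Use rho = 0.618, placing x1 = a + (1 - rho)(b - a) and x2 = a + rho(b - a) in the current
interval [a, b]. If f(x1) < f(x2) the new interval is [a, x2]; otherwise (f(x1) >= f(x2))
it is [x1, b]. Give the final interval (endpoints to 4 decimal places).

Golden section search for min of f(x) = (x - 5)^2 on [2, 7].
Each step: x1 = a + (1 - rho)(b - a), x2 = a + rho(b - a); if f(x1) < f(x2) keep [a, x2], otherwise keep [x1, b].
Step 1: [2.0000, 7.0000], x1=3.9100 (f=1.1881), x2=5.0900 (f=0.0081); f(x1) > f(x2) => keep [3.9100, 7.0000]
Step 2: [3.9100, 7.0000], x1=5.0904 (f=0.0082), x2=5.8196 (f=0.6718); f(x1) < f(x2) => keep [3.9100, 5.8196]
Final interval: [3.9100, 5.8196]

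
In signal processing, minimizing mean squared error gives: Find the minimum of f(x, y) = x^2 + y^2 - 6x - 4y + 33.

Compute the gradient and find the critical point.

f(x,y) = x^2 + y^2 - 6x - 4y + 33
df/dx = 2x + (-6) = 0  =>  x = 3
df/dy = 2y + (-4) = 0  =>  y = 2
f(3, 2) = 1*(3)^2 + 1*(2)^2 + -6*(3) + -4*(2) + 33 = 20
Hessian is diagonal with entries 2, 2 > 0, so this is a minimum.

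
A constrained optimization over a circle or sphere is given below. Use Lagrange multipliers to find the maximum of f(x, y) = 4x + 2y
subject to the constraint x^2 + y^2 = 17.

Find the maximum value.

Set up Lagrange conditions: grad f = lambda * grad g
  4 = 2*lambda*x
  2 = 2*lambda*y
From these: x/y = 4/2, so x = 4t, y = 2t for some t.
Substitute into constraint: (4t)^2 + (2t)^2 = 17
  t^2 * 20 = 17
  t = sqrt(17/20)
Maximum = 4*x + 2*y = (4^2 + 2^2)*t = 20 * sqrt(17/20) = sqrt(340)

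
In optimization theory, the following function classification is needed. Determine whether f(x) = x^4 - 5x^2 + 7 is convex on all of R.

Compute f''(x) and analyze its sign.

f(x) = x^4 - 5x^2 + 7
f'(x) = 4x^3 + -10x
f''(x) = 12x^2 + -10
f''(0) = -10 < 0, so not convex near x = 0
Therefore, f is not globally convex on R.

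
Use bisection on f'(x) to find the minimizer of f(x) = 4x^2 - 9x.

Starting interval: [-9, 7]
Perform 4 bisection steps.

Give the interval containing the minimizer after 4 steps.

Finding critical point of f(x) = 4x^2 - 9x using bisection on f'(x) = 8x + -9.
f'(x) = 0 when x = 9/8.
Starting interval: [-9, 7]
Step 1: mid = -1, f'(mid) = -17, new interval = [-1, 7]
Step 2: mid = 3, f'(mid) = 15, new interval = [-1, 3]
Step 3: mid = 1, f'(mid) = -1, new interval = [1, 3]
Step 4: mid = 2, f'(mid) = 7, new interval = [1, 2]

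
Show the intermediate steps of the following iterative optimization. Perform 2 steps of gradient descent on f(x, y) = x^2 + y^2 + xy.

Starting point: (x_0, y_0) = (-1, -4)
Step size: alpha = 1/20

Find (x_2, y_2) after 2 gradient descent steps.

f(x,y) = x^2 + y^2 + xy
grad_x = 2x + 1y, grad_y = 2y + 1x
Step 1: grad = (-6, -9), (-7/10, -71/20)
Step 2: grad = (-99/20, -39/5), (-181/400, -79/25)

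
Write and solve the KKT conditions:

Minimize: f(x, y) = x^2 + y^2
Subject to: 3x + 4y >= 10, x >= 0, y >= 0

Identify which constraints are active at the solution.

KKT conditions for min x^2 + y^2 s.t. 3x + 4y >= 10, x >= 0, y >= 0:
Stationarity: 2x = mu*3 + mu_x, 2y = mu*4 + mu_y, with mu, mu_x, mu_y >= 0
Complementary slackness: mu*(3x + 4y - 10) = 0, mu_x*x = 0, mu_y*y = 0
(0, 0) is infeasible (3*0 + 4*0 < 10), so if mu = 0 stationarity would force x = mu_x/2 >= 0, y = mu_y/2 >= 0 with mu_x*x = mu_y*y = 0, i.e. x = y = 0: contradiction. Hence mu > 0 and 3x + 4y = 10 is active.
Try x > 0, y > 0 (so mu_x = mu_y = 0): x = 3*mu/2, y = 4*mu/2
Substitute: 3*(3*mu/2) + 4*(4*mu/2) = 10
  mu*25/2 = 10 => mu = 4/5
x* = 6/5 > 0, y* = 8/5 > 0, consistent with mu_x = mu_y = 0.
f is convex and the constraints are linear, so this KKT point is the global minimum.
f* = 4
Active constraints: 3x + 4y >= 10 (holds with equality, mu = 4/5 > 0); x >= 0 and y >= 0 are inactive (mu_x = mu_y = 0).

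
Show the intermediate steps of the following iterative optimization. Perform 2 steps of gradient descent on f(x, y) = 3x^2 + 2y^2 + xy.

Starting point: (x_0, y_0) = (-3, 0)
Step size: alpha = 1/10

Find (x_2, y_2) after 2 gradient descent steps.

f(x,y) = 3x^2 + 2y^2 + xy
grad_x = 6x + 1y, grad_y = 4y + 1x
Step 1: grad = (-18, -3), (-6/5, 3/10)
Step 2: grad = (-69/10, 0), (-51/100, 3/10)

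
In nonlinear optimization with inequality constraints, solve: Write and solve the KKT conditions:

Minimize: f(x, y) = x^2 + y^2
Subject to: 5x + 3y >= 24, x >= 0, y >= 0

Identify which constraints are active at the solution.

KKT conditions for min x^2 + y^2 s.t. 5x + 3y >= 24, x >= 0, y >= 0:
Stationarity: 2x = mu*5 + mu_x, 2y = mu*3 + mu_y, with mu, mu_x, mu_y >= 0
Complementary slackness: mu*(5x + 3y - 24) = 0, mu_x*x = 0, mu_y*y = 0
(0, 0) is infeasible (5*0 + 3*0 < 24), so if mu = 0 stationarity would force x = mu_x/2 >= 0, y = mu_y/2 >= 0 with mu_x*x = mu_y*y = 0, i.e. x = y = 0: contradiction. Hence mu > 0 and 5x + 3y = 24 is active.
Try x > 0, y > 0 (so mu_x = mu_y = 0): x = 5*mu/2, y = 3*mu/2
Substitute: 5*(5*mu/2) + 3*(3*mu/2) = 24
  mu*34/2 = 24 => mu = 24/17
x* = 60/17 > 0, y* = 36/17 > 0, consistent with mu_x = mu_y = 0.
f is convex and the constraints are linear, so this KKT point is the global minimum.
f* = 288/17
Active constraints: 5x + 3y >= 24 (holds with equality, mu = 24/17 > 0); x >= 0 and y >= 0 are inactive (mu_x = mu_y = 0).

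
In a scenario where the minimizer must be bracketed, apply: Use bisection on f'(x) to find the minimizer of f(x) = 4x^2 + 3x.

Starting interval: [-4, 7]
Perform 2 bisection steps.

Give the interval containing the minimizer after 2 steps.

Finding critical point of f(x) = 4x^2 + 3x using bisection on f'(x) = 8x + 3.
f'(x) = 0 when x = -3/8.
Starting interval: [-4, 7]
Step 1: mid = 3/2, f'(mid) = 15, new interval = [-4, 3/2]
Step 2: mid = -5/4, f'(mid) = -7, new interval = [-5/4, 3/2]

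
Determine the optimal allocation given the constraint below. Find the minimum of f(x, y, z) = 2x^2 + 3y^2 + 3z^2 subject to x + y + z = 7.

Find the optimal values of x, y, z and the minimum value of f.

Using Lagrange multipliers on f = 2x^2 + 3y^2 + 3z^2 with constraint x + y + z = 7:
Conditions: 2*2*x = lambda, 2*3*y = lambda, 2*3*z = lambda
So x = lambda/4, y = lambda/6, z = lambda/6
Substituting into constraint: lambda * (7/12) = 7
lambda = 12
x = 3, y = 2, z = 2
Minimum value = 42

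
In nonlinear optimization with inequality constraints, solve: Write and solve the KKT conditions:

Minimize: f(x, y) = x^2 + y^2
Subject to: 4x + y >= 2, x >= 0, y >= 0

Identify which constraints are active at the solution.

KKT conditions for min x^2 + y^2 s.t. 4x + 1y >= 2, x >= 0, y >= 0:
Stationarity: 2x = mu*4 + mu_x, 2y = mu*1 + mu_y, with mu, mu_x, mu_y >= 0
Complementary slackness: mu*(4x + y - 2) = 0, mu_x*x = 0, mu_y*y = 0
(0, 0) is infeasible (4*0 + 1*0 < 2), so if mu = 0 stationarity would force x = mu_x/2 >= 0, y = mu_y/2 >= 0 with mu_x*x = mu_y*y = 0, i.e. x = y = 0: contradiction. Hence mu > 0 and 4x + y = 2 is active.
Try x > 0, y > 0 (so mu_x = mu_y = 0): x = 4*mu/2, y = 1*mu/2
Substitute: 4*(4*mu/2) + 1*(1*mu/2) = 2
  mu*17/2 = 2 => mu = 4/17
x* = 8/17 > 0, y* = 2/17 > 0, consistent with mu_x = mu_y = 0.
f is convex and the constraints are linear, so this KKT point is the global minimum.
f* = 4/17
Active constraints: 4x + y >= 2 (holds with equality, mu = 4/17 > 0); x >= 0 and y >= 0 are inactive (mu_x = mu_y = 0).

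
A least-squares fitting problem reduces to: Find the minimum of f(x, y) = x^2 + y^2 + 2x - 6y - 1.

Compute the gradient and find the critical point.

f(x,y) = x^2 + y^2 + 2x - 6y - 1
df/dx = 2x + (2) = 0  =>  x = -1
df/dy = 2y + (-6) = 0  =>  y = 3
f(-1, 3) = 1*(-1)^2 + 1*(3)^2 + 2*(-1) + -6*(3) + -1 = -11
Hessian is diagonal with entries 2, 2 > 0, so this is a minimum.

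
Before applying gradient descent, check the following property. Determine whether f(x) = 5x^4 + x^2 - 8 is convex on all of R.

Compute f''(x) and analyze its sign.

f(x) = 5x^4 + x^2 - 8
f'(x) = 20x^3 + 2x
f''(x) = 60x^2 + 2
f''(x) = 60x^2 + 2 >= 2 > 0 for all x
Therefore, f is convex on R.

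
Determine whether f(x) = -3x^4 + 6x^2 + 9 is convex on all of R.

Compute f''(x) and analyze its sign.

f(x) = -3x^4 + 6x^2 + 9
f'(x) = -12x^3 + 12x
f''(x) = -36x^2 + 12
f''(x) = -36x^2 + 12 -> -inf as |x| -> inf
Therefore, f is not globally convex on R.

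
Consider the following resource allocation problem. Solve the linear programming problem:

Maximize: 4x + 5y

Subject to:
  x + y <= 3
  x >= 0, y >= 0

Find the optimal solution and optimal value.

The feasible region has vertices at [(0, 0), (3, 0), (0, 3)].
Checking objective 4x + 5y at each vertex:
  (0, 0): 4*0 + 5*0 = 0
  (3, 0): 4*3 + 5*0 = 12
  (0, 3): 4*0 + 5*3 = 15
Maximum is 15 at (0, 3).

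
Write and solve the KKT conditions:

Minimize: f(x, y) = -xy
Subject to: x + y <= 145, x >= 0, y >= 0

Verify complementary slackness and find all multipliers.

Problem: min -xy s.t. x + y <= 145 (multiplier lambda), x >= 0 (mu_x), y >= 0 (mu_y)
KKT stationarity: -y + lambda - mu_x = 0, -x + lambda - mu_y = 0, with lambda, mu_x, mu_y >= 0
Complementary slackness: lambda*(x + y - 145) = 0, mu_x*x = 0, mu_y*y = 0
If lambda = 0: y = -mu_x <= 0 and x = -mu_y <= 0 force x = y = 0 with f = 0; but x = y = 145/2 is feasible with f = -21025/4 < 0, so this is not the minimum. Hence lambda > 0 and x + y = 145.
Try x > 0, y > 0 (so mu_x = mu_y = 0): y = lambda, x = lambda => x = y = lambda
x + y = 145 => 2*lambda = 145 => lambda = 145/2
x* = y* = 145/2 > 0, consistent with mu_x = mu_y = 0.
(Any feasible point with x = 0 or y = 0 has f = 0 > -21025/4, so the minimum is not on those boundaries.)
min(-xy) = -21025/4 (i.e. max xy = 21025/4)
Multipliers: lambda = 145/2, mu_x = 0, mu_y = 0
Complementary slackness: lambda*(x + y - 145) = 145/2*(145/2 + 145/2 - 145) = 0, mu_x*x = 0*145/2 = 0, mu_y*y = 0*145/2 = 0. Satisfied.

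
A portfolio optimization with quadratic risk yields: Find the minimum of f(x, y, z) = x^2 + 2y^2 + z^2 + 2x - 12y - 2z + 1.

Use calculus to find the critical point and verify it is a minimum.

f(x,y,z) = x^2 + 2y^2 + z^2 + 2x - 12y - 2z + 1
df/dx = 2x + (2) = 0 => x = -1
df/dy = 4y + (-12) = 0 => y = 3
df/dz = 2z + (-2) = 0 => z = 1
f(-1,3,1) = 1*(-1)^2 + 2*(3)^2 + 1*(1)^2 + 2*(-1) + -12*(3) + -2*(1) + 1 = -19
Hessian is diagonal with entries 2, 4, 2 > 0, confirmed minimum.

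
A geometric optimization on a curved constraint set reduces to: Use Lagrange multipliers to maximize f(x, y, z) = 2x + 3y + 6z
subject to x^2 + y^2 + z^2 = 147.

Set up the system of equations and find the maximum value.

Lagrange conditions: 2 = 2*lambda*x, 3 = 2*lambda*y, 6 = 2*lambda*z
So x:2 = y:3 = z:6, i.e. x = 2t, y = 3t, z = 6t
Constraint: t^2*(2^2 + 3^2 + 6^2) = 147
  t^2 * 49 = 147  =>  t = sqrt(3)
Maximum = 2*2t + 3*3t + 6*6t = 49*sqrt(3) = sqrt(7203)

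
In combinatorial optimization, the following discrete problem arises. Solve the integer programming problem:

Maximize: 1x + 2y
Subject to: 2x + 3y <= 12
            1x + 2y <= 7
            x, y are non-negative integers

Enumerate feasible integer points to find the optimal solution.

Constraint 1: 2x + 3y <= 12
Constraint 2: 1x + 2y <= 7
Feasible x range (need y >= 0): 0 <= x <= min(12/2, 7/1) => x in {0, ..., 6}.
Enumerate feasible integer points row by row (the coefficient of y is 2 > 0, so for each x the largest feasible y gives the best value):
  x = 0: y <= min((12 - 2*0)/3, (7 - 1*0)/2) => y in {0, ..., 3}; best 1*0 + 2*3 = 6
  x = 1: y <= min((12 - 2*1)/3, (7 - 1*1)/2) => y in {0, ..., 3}; best 1*1 + 2*3 = 7
  x = 2: y <= min((12 - 2*2)/3, (7 - 1*2)/2) => y in {0, ..., 2}; best 1*2 + 2*2 = 6
  x = 3: y <= min((12 - 2*3)/3, (7 - 1*3)/2) => y in {0, ..., 2}; best 1*3 + 2*2 = 7
  x = 4: y <= min((12 - 2*4)/3, (7 - 1*4)/2) => y in {0, ..., 1}; best 1*4 + 2*1 = 6
  x = 5: y <= min((12 - 2*5)/3, (7 - 1*5)/2) => y in {0}; best 1*5 + 2*0 = 5
  x = 6: y <= min((12 - 2*6)/3, (7 - 1*6)/2) => y in {0}; best 1*6 + 2*0 = 6
The maximum 1x + 2y = 7 is achieved at x = 1, y = 3.
(The same value 7 is also attained at (3, 2).)
Check: 2*1 + 3*3 = 11 <= 12 and 1*1 + 2*3 = 7 <= 7.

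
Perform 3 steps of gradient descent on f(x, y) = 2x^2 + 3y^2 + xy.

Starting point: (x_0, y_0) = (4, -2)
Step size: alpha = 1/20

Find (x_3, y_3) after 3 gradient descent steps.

f(x,y) = 2x^2 + 3y^2 + xy
grad_x = 4x + 1y, grad_y = 6y + 1x
Step 1: grad = (14, -8), (33/10, -8/5)
Step 2: grad = (58/5, -63/10), (68/25, -257/200)
Step 3: grad = (1919/200, -499/100), (8961/4000, -2071/2000)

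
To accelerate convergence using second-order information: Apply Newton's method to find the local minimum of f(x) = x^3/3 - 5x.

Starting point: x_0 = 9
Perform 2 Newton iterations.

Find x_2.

f(x) = x^3/3 - 5x
f'(x) = x^2 - 5, f''(x) = 2x
Newton update: x_{n+1} = x_n - (x_n^2 - 5)/(2*x_n)
Step 1: x_0 = 9, f'=76, f''=18, x_1 = 43/9
Step 2: x_1 = 43/9, f'=1444/81, f''=86/9, x_2 = 1127/387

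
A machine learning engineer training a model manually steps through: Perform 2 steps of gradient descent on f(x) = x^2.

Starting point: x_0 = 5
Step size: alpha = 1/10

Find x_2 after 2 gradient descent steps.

f(x) = x^2, f'(x) = 2x + (0)
Step 1: f'(5) = 10, x_1 = 5 - 1/10 * 10 = 4
Step 2: f'(4) = 8, x_2 = 4 - 1/10 * 8 = 16/5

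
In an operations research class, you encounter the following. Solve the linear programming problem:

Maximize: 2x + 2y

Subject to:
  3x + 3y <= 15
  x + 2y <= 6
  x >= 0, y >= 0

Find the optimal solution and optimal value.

Feasible vertices: (0, 0), (0, 3), (4, 1), (5, 0)
Objective 2x + 2y at each:
  (0, 0): 0
  (0, 3): 6
  (4, 1): 10
  (5, 0): 10
Maximum is 10 at (4, 1).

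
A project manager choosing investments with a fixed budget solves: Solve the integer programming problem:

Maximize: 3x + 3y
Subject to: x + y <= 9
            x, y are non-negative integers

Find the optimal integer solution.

Objective: 3x + 3y, constraint: x + y <= 9
Coefficient of x is 3 >= coefficient of y is 3, so allocate the entire budget to x.
Optimal: x = 9, y = 0, value = 27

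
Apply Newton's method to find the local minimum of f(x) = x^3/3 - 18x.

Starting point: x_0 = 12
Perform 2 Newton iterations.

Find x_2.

f(x) = x^3/3 - 18x
f'(x) = x^2 - 18, f''(x) = 2x
Newton update: x_{n+1} = x_n - (x_n^2 - 18)/(2*x_n)
Step 1: x_0 = 12, f'=126, f''=24, x_1 = 27/4
Step 2: x_1 = 27/4, f'=441/16, f''=27/2, x_2 = 113/24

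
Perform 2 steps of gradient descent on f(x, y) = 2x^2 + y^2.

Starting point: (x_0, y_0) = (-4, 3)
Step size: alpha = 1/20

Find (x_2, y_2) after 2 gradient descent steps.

f(x,y) = 2x^2 + y^2
grad_x = 4x + 0y, grad_y = 2y + 0x
Step 1: grad = (-16, 6), (-16/5, 27/10)
Step 2: grad = (-64/5, 27/5), (-64/25, 243/100)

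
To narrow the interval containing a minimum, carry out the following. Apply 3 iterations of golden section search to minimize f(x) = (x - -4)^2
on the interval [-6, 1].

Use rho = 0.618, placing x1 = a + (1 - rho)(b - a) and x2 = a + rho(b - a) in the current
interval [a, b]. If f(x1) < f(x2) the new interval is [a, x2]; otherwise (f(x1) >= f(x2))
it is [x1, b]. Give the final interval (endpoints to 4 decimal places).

Golden section search for min of f(x) = (x - -4)^2 on [-6, 1].
Each step: x1 = a + (1 - rho)(b - a), x2 = a + rho(b - a); if f(x1) < f(x2) keep [a, x2], otherwise keep [x1, b].
Step 1: [-6.0000, 1.0000], x1=-3.3260 (f=0.4543), x2=-1.6740 (f=5.4103); f(x1) < f(x2) => keep [-6.0000, -1.6740]
Step 2: [-6.0000, -1.6740], x1=-4.3475 (f=0.1207), x2=-3.3265 (f=0.4536); f(x1) < f(x2) => keep [-6.0000, -3.3265]
Step 3: [-6.0000, -3.3265], x1=-4.9787 (f=0.9579), x2=-4.3478 (f=0.1210); f(x1) > f(x2) => keep [-4.9787, -3.3265]
Final interval: [-4.9787, -3.3265]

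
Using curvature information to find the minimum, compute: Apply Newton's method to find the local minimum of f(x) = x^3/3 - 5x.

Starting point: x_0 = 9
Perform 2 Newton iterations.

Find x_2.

f(x) = x^3/3 - 5x
f'(x) = x^2 - 5, f''(x) = 2x
Newton update: x_{n+1} = x_n - (x_n^2 - 5)/(2*x_n)
Step 1: x_0 = 9, f'=76, f''=18, x_1 = 43/9
Step 2: x_1 = 43/9, f'=1444/81, f''=86/9, x_2 = 1127/387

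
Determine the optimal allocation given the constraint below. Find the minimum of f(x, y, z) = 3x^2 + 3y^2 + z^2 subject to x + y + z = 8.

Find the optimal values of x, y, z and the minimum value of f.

Using Lagrange multipliers on f = 3x^2 + 3y^2 + z^2 with constraint x + y + z = 8:
Conditions: 2*3*x = lambda, 2*3*y = lambda, 2*1*z = lambda
So x = lambda/6, y = lambda/6, z = lambda/2
Substituting into constraint: lambda * (5/6) = 8
lambda = 48/5
x = 8/5, y = 8/5, z = 24/5
Minimum value = 192/5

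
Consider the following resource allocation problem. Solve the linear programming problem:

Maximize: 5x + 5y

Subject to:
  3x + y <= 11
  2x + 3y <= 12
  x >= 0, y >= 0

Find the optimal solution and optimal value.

Feasible vertices: (0, 0), (0, 4), (3, 2), (11/3, 0)
Objective 5x + 5y at each:
  (0, 0): 0
  (0, 4): 20
  (3, 2): 25
  (11/3, 0): 55/3
Maximum is 25 at (3, 2).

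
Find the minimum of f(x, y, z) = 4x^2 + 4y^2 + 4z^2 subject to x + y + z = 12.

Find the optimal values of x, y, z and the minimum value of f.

Using Lagrange multipliers on f = 4x^2 + 4y^2 + 4z^2 with constraint x + y + z = 12:
Conditions: 2*4*x = lambda, 2*4*y = lambda, 2*4*z = lambda
So x = lambda/8, y = lambda/8, z = lambda/8
Substituting into constraint: lambda * (3/8) = 12
lambda = 32
x = 4, y = 4, z = 4
Minimum value = 192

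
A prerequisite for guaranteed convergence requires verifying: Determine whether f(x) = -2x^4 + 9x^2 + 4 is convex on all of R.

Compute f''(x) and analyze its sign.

f(x) = -2x^4 + 9x^2 + 4
f'(x) = -8x^3 + 18x
f''(x) = -24x^2 + 18
f''(x) = -24x^2 + 18 -> -inf as |x| -> inf
Therefore, f is not globally convex on R.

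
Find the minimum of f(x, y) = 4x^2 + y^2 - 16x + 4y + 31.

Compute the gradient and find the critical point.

f(x,y) = 4x^2 + y^2 - 16x + 4y + 31
df/dx = 8x + (-16) = 0  =>  x = 2
df/dy = 2y + (4) = 0  =>  y = -2
f(2, -2) = 4*(2)^2 + 1*(-2)^2 + -16*(2) + 4*(-2) + 31 = 11
Hessian is diagonal with entries 8, 2 > 0, so this is a minimum.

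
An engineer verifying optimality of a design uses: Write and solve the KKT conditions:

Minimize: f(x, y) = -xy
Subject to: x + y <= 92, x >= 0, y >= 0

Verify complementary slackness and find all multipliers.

Problem: min -xy s.t. x + y <= 92 (multiplier lambda), x >= 0 (mu_x), y >= 0 (mu_y)
KKT stationarity: -y + lambda - mu_x = 0, -x + lambda - mu_y = 0, with lambda, mu_x, mu_y >= 0
Complementary slackness: lambda*(x + y - 92) = 0, mu_x*x = 0, mu_y*y = 0
If lambda = 0: y = -mu_x <= 0 and x = -mu_y <= 0 force x = y = 0 with f = 0; but x = y = 46 is feasible with f = -2116 < 0, so this is not the minimum. Hence lambda > 0 and x + y = 92.
Try x > 0, y > 0 (so mu_x = mu_y = 0): y = lambda, x = lambda => x = y = lambda
x + y = 92 => 2*lambda = 92 => lambda = 46
x* = y* = 46 > 0, consistent with mu_x = mu_y = 0.
(Any feasible point with x = 0 or y = 0 has f = 0 > -2116, so the minimum is not on those boundaries.)
min(-xy) = -2116 (i.e. max xy = 2116)
Multipliers: lambda = 46, mu_x = 0, mu_y = 0
Complementary slackness: lambda*(x + y - 92) = 46*(46 + 46 - 92) = 0, mu_x*x = 0*46 = 0, mu_y*y = 0*46 = 0. Satisfied.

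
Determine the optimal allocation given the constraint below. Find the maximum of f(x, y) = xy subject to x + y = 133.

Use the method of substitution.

Substitute y = 133 - x into f(x,y) = xy:
g(x) = x(133 - x) = 133x - x^2
g'(x) = 133 - 2x = 0  =>  x = 133/2
y = 133 - 133/2 = 133/2
Maximum value = (133/2) * (133/2) = 17689/4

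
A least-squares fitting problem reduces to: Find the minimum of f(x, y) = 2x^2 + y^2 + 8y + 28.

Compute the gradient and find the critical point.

f(x,y) = 2x^2 + y^2 + 8y + 28
df/dx = 4x + (0) = 0  =>  x = 0
df/dy = 2y + (8) = 0  =>  y = -4
f(0, -4) = 2*(0)^2 + 1*(-4)^2 + 8*(-4) + 28 = 12
Hessian is diagonal with entries 4, 2 > 0, so this is a minimum.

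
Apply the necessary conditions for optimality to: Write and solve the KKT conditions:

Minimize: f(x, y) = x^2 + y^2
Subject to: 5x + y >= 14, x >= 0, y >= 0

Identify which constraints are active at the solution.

KKT conditions for min x^2 + y^2 s.t. 5x + 1y >= 14, x >= 0, y >= 0:
Stationarity: 2x = mu*5 + mu_x, 2y = mu*1 + mu_y, with mu, mu_x, mu_y >= 0
Complementary slackness: mu*(5x + y - 14) = 0, mu_x*x = 0, mu_y*y = 0
(0, 0) is infeasible (5*0 + 1*0 < 14), so if mu = 0 stationarity would force x = mu_x/2 >= 0, y = mu_y/2 >= 0 with mu_x*x = mu_y*y = 0, i.e. x = y = 0: contradiction. Hence mu > 0 and 5x + y = 14 is active.
Try x > 0, y > 0 (so mu_x = mu_y = 0): x = 5*mu/2, y = 1*mu/2
Substitute: 5*(5*mu/2) + 1*(1*mu/2) = 14
  mu*26/2 = 14 => mu = 14/13
x* = 35/13 > 0, y* = 7/13 > 0, consistent with mu_x = mu_y = 0.
f is convex and the constraints are linear, so this KKT point is the global minimum.
f* = 98/13
Active constraints: 5x + y >= 14 (holds with equality, mu = 14/13 > 0); x >= 0 and y >= 0 are inactive (mu_x = mu_y = 0).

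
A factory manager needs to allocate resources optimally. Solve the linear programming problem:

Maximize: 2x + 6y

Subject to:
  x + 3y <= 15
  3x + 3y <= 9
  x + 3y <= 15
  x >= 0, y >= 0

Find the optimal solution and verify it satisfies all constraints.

Feasible vertices: (0, 0), (0, 3), (3, 0)
Objective 2x + 6y at each vertex:
  (0, 0): 0
  (0, 3): 18
  (3, 0): 6
Maximum is 18 at (0, 3).
Verify constraints at (x, y) = (0, 3):
  1*0 + 3*3 = 9 <= 15
  3*0 + 3*3 = 9 <= 9 (active)
  1*0 + 3*3 = 9 <= 15
  x = 0 >= 0, y = 3 >= 0. All constraints satisfied.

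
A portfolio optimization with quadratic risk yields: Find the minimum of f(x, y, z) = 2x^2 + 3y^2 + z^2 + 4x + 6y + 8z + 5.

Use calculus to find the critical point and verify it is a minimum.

f(x,y,z) = 2x^2 + 3y^2 + z^2 + 4x + 6y + 8z + 5
df/dx = 4x + (4) = 0 => x = -1
df/dy = 6y + (6) = 0 => y = -1
df/dz = 2z + (8) = 0 => z = -4
f(-1,-1,-4) = 2*(-1)^2 + 3*(-1)^2 + 1*(-4)^2 + 4*(-1) + 6*(-1) + 8*(-4) + 5 = -16
Hessian is diagonal with entries 4, 6, 2 > 0, confirmed minimum.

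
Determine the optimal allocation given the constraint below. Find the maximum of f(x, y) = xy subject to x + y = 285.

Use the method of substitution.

Substitute y = 285 - x into f(x,y) = xy:
g(x) = x(285 - x) = 285x - x^2
g'(x) = 285 - 2x = 0  =>  x = 285/2
y = 285 - 285/2 = 285/2
Maximum value = (285/2) * (285/2) = 81225/4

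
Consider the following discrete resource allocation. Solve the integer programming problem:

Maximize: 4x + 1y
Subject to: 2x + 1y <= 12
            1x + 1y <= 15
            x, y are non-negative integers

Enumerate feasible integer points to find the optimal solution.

Constraint 1: 2x + 1y <= 12
Constraint 2: 1x + 1y <= 15
Feasible x range (need y >= 0): 0 <= x <= min(12/2, 15/1) => x in {0, ..., 6}.
Enumerate feasible integer points row by row (the coefficient of y is 1 > 0, so for each x the largest feasible y gives the best value):
  x = 0: y <= min((12 - 2*0)/1, (15 - 1*0)/1) => y in {0, ..., 12}; best 4*0 + 1*12 = 12
  x = 1: y <= min((12 - 2*1)/1, (15 - 1*1)/1) => y in {0, ..., 10}; best 4*1 + 1*10 = 14
  x = 2: y <= min((12 - 2*2)/1, (15 - 1*2)/1) => y in {0, ..., 8}; best 4*2 + 1*8 = 16
  x = 3: y <= min((12 - 2*3)/1, (15 - 1*3)/1) => y in {0, ..., 6}; best 4*3 + 1*6 = 18
  x = 4: y <= min((12 - 2*4)/1, (15 - 1*4)/1) => y in {0, ..., 4}; best 4*4 + 1*4 = 20
  x = 5: y <= min((12 - 2*5)/1, (15 - 1*5)/1) => y in {0, ..., 2}; best 4*5 + 1*2 = 22
  x = 6: y <= min((12 - 2*6)/1, (15 - 1*6)/1) => y in {0}; best 4*6 + 1*0 = 24
The maximum 4x + 1y = 24 is achieved at x = 6, y = 0.
Check: 2*6 + 1*0 = 12 <= 12 and 1*6 + 1*0 = 6 <= 15.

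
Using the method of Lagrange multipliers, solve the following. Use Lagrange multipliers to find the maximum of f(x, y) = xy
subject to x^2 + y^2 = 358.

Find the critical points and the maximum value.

Lagrange conditions: y = 2*lambda*x and x = 2*lambda*y
If x = 0 then y = 0, violating the constraint, so x, y != 0.
Dividing: y/x = x/y => x^2 = y^2 => y = x or y = -x
Constraint: 2x^2 = 358 => x^2 = 179 => x = +/-sqrt(179)
Critical points: (sqrt(179), sqrt(179)), (-sqrt(179), -sqrt(179)), (sqrt(179), -sqrt(179)), (-sqrt(179), sqrt(179))
  y = x:  xy = x^2 = 179  at (sqrt(179), sqrt(179)) and (-sqrt(179), -sqrt(179))
  y = -x: xy = -x^2 = -179 at (sqrt(179), -sqrt(179)) and (-sqrt(179), sqrt(179))
Maximum xy = 179 at (sqrt(179), sqrt(179)) and (-sqrt(179), -sqrt(179))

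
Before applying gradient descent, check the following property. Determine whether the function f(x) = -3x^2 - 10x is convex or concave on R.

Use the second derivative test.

f(x) = -3x^2 - 10x
f'(x) = -6x - 10
f''(x) = -6
Since f''(x) = -6 < 0 for all x, f is concave on R.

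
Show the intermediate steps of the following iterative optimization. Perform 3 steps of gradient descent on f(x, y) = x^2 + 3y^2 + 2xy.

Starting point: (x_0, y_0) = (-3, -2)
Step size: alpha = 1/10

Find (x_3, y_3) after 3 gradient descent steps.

f(x,y) = x^2 + 3y^2 + 2xy
grad_x = 2x + 2y, grad_y = 6y + 2x
Step 1: grad = (-10, -18), (-2, -1/5)
Step 2: grad = (-22/5, -26/5), (-39/25, 8/25)
Step 3: grad = (-62/25, -6/5), (-164/125, 11/25)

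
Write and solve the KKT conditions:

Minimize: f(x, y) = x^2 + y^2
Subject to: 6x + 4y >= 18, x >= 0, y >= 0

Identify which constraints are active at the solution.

KKT conditions for min x^2 + y^2 s.t. 6x + 4y >= 18, x >= 0, y >= 0:
Stationarity: 2x = mu*6 + mu_x, 2y = mu*4 + mu_y, with mu, mu_x, mu_y >= 0
Complementary slackness: mu*(6x + 4y - 18) = 0, mu_x*x = 0, mu_y*y = 0
(0, 0) is infeasible (6*0 + 4*0 < 18), so if mu = 0 stationarity would force x = mu_x/2 >= 0, y = mu_y/2 >= 0 with mu_x*x = mu_y*y = 0, i.e. x = y = 0: contradiction. Hence mu > 0 and 6x + 4y = 18 is active.
Try x > 0, y > 0 (so mu_x = mu_y = 0): x = 6*mu/2, y = 4*mu/2
Substitute: 6*(6*mu/2) + 4*(4*mu/2) = 18
  mu*52/2 = 18 => mu = 9/13
x* = 27/13 > 0, y* = 18/13 > 0, consistent with mu_x = mu_y = 0.
f is convex and the constraints are linear, so this KKT point is the global minimum.
f* = 81/13
Active constraints: 6x + 4y >= 18 (holds with equality, mu = 9/13 > 0); x >= 0 and y >= 0 are inactive (mu_x = mu_y = 0).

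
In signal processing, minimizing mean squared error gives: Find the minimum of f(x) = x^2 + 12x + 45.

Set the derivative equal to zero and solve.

f(x) = x^2 + 12x + 45
f'(x) = 2x + (12) = 0
x = -12/2 = -6
f(-6) = 9
Since f''(x) = 2 > 0, this is a minimum.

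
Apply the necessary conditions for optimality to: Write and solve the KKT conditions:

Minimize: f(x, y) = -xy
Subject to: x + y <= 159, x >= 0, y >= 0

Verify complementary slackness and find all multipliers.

Problem: min -xy s.t. x + y <= 159 (multiplier lambda), x >= 0 (mu_x), y >= 0 (mu_y)
KKT stationarity: -y + lambda - mu_x = 0, -x + lambda - mu_y = 0, with lambda, mu_x, mu_y >= 0
Complementary slackness: lambda*(x + y - 159) = 0, mu_x*x = 0, mu_y*y = 0
If lambda = 0: y = -mu_x <= 0 and x = -mu_y <= 0 force x = y = 0 with f = 0; but x = y = 159/2 is feasible with f = -25281/4 < 0, so this is not the minimum. Hence lambda > 0 and x + y = 159.
Try x > 0, y > 0 (so mu_x = mu_y = 0): y = lambda, x = lambda => x = y = lambda
x + y = 159 => 2*lambda = 159 => lambda = 159/2
x* = y* = 159/2 > 0, consistent with mu_x = mu_y = 0.
(Any feasible point with x = 0 or y = 0 has f = 0 > -25281/4, so the minimum is not on those boundaries.)
min(-xy) = -25281/4 (i.e. max xy = 25281/4)
Multipliers: lambda = 159/2, mu_x = 0, mu_y = 0
Complementary slackness: lambda*(x + y - 159) = 159/2*(159/2 + 159/2 - 159) = 0, mu_x*x = 0*159/2 = 0, mu_y*y = 0*159/2 = 0. Satisfied.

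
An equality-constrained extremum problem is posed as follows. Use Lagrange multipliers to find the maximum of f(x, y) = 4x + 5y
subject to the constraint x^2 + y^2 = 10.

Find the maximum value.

Set up Lagrange conditions: grad f = lambda * grad g
  4 = 2*lambda*x
  5 = 2*lambda*y
From these: x/y = 4/5, so x = 4t, y = 5t for some t.
Substitute into constraint: (4t)^2 + (5t)^2 = 10
  t^2 * 41 = 10
  t = sqrt(10/41)
Maximum = 4*x + 5*y = (4^2 + 5^2)*t = 41 * sqrt(10/41) = sqrt(410)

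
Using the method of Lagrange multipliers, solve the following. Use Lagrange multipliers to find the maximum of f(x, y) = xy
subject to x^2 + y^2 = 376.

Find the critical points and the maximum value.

Lagrange conditions: y = 2*lambda*x and x = 2*lambda*y
If x = 0 then y = 0, violating the constraint, so x, y != 0.
Dividing: y/x = x/y => x^2 = y^2 => y = x or y = -x
Constraint: 2x^2 = 376 => x^2 = 188 => x = +/-sqrt(188)
Critical points: (sqrt(188), sqrt(188)), (-sqrt(188), -sqrt(188)), (sqrt(188), -sqrt(188)), (-sqrt(188), sqrt(188))
  y = x:  xy = x^2 = 188  at (sqrt(188), sqrt(188)) and (-sqrt(188), -sqrt(188))
  y = -x: xy = -x^2 = -188 at (sqrt(188), -sqrt(188)) and (-sqrt(188), sqrt(188))
Maximum xy = 188 at (sqrt(188), sqrt(188)) and (-sqrt(188), -sqrt(188))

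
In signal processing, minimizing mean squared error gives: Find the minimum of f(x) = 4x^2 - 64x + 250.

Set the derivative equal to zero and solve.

f(x) = 4x^2 - 64x + 250
f'(x) = 8x + (-64) = 0
x = 64/8 = 8
f(8) = -6
Since f''(x) = 8 > 0, this is a minimum.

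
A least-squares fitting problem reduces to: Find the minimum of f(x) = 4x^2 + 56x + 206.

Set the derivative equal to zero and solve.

f(x) = 4x^2 + 56x + 206
f'(x) = 8x + (56) = 0
x = -56/8 = -7
f(-7) = 10
Since f''(x) = 8 > 0, this is a minimum.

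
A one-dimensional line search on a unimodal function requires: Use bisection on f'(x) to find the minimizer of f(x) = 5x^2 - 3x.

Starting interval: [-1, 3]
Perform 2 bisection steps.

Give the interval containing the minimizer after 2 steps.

Finding critical point of f(x) = 5x^2 - 3x using bisection on f'(x) = 10x + -3.
f'(x) = 0 when x = 3/10.
Starting interval: [-1, 3]
Step 1: mid = 1, f'(mid) = 7, new interval = [-1, 1]
Step 2: mid = 0, f'(mid) = -3, new interval = [0, 1]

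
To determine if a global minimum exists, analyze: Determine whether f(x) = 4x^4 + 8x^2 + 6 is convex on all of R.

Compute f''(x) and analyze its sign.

f(x) = 4x^4 + 8x^2 + 6
f'(x) = 16x^3 + 16x
f''(x) = 48x^2 + 16
f''(x) = 48x^2 + 16 >= 16 > 0 for all x
Therefore, f is convex on R.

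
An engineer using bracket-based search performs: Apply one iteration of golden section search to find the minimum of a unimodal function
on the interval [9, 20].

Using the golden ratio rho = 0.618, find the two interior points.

Golden section search on [9, 20].
Golden ratio rho = 0.618 (approx).
Interior points:
  x_1 = 9 + (1-0.618)*11 = 13.2020
  x_2 = 9 + 0.618*11 = 15.7980
Compare f(x_1) and f(x_2) to determine which subinterval to keep.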